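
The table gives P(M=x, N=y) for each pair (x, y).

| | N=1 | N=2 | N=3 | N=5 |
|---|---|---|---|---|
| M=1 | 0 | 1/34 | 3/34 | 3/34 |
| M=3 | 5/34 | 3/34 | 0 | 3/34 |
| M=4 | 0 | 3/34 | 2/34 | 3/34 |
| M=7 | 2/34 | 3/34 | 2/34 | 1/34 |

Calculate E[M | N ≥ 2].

P(N ≥ 2) = 27/34.
Summing M·P(M=x,N=y) over the conditioning event gives 99/34.
E[M | N ≥ 2] = (99/34) / (27/34) = 11/3.

11/3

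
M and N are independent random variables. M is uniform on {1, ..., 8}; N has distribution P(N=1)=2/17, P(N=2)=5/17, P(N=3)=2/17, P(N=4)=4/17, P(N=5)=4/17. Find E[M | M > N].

P(M > N) = 41/68.
Summing M·P(x,y) over outcomes with M > N gives 483/136.
E[M | M > N] = (483/136) / (41/68) = 483/82.

483/82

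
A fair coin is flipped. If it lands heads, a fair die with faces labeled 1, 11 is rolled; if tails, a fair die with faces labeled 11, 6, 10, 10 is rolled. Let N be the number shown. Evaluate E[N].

E[N | heads] = (1+11)/2 = 6.
E[N | tails] = (11+6+10+10)/4 = 37/4.
E[N] = (1/2)·(6) + (1/2)·(37/4) = 61/8.

61/8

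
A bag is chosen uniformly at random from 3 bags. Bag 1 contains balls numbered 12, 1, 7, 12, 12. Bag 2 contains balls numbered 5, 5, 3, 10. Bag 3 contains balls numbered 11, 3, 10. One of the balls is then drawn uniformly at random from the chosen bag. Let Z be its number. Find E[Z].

E[Z | bag 1] = (12+1+7+12+12)/5 = 44/5.
E[Z | bag 2] = (5+5+3+10)/4 = 23/4.
E[Z | bag 3] = (11+3+10)/3 = 8.
By the law of total expectation,
E[Z] = (1/3)·(44/5) + (1/3)·(23/4) + (1/3)·(8) = 451/60.

451/60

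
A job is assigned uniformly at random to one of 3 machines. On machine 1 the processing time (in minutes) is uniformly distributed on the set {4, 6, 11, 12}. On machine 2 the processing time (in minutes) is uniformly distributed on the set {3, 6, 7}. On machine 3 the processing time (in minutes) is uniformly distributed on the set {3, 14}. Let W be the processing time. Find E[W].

E[W | machine 1] = (4+6+11+12)/4 = 33/4.
E[W | machine 2] = (3+6+7)/3 = 16/3.
E[W | machine 3] = (3+14)/2 = 17/2.
E[W] = (1/3)·(33/4) + (1/3)·(16/3) + (1/3)·(17/2) = 265/36.

265/36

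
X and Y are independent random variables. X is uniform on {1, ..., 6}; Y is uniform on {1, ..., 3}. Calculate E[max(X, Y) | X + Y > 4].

P(X + Y > 4) = 2/3.
Summing max(X,Y)·P(x,y) over outcomes with X + Y > 4 gives 3.
E[max(X, Y) | X + Y > 4] = (3) / (2/3) = 9/2.

9/2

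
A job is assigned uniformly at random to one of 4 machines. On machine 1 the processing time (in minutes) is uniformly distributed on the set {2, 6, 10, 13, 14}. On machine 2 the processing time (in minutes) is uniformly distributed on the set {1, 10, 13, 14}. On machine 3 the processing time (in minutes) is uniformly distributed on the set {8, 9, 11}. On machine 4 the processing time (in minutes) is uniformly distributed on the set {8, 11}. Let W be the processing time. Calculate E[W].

28/3

E[W | machine 1] = (2+6+10+13+14)/5 = 9.
E[W | machine 2] = (1+10+13+14)/4 = 19/2.
E[W | machine 3] = (8+9+11)/3 = 28/3.
E[W | machine 4] = (8+11)/2 = 19/2.
E[W] = (1/4)·(9) + (1/4)·(19/2) + (1/4)·(28/3) + (1/4)·(19/2) = 28/3.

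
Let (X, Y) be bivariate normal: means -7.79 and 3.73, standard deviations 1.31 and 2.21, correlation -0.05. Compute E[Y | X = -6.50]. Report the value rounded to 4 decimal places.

3.6212

E[Y | X=x] = μ_Y + ρ(σ_Y/σ_X)(x − μ_X) for jointly normal variables.
E[Y | X=-6.50] = 3.73 + (-0.05)·(2.21/1.31)·(-6.50 − (-7.79)) = 3.73 + (-0.084351)·(1.29) = 3.6212.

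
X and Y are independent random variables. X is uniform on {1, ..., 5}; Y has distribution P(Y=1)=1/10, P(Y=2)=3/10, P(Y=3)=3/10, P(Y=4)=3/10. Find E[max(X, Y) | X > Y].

46/11

P(X > Y) = 11/25.
Summing max(X,Y)·P(x,y) over outcomes with X > Y gives 46/25.
E[max(X, Y) | X > Y] = (46/25) / (11/25) = 46/11.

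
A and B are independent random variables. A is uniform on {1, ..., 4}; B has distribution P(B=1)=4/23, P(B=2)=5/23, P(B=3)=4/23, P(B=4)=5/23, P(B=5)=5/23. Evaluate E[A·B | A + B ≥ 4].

P(A + B ≥ 4) = 79/92.
Summing AB·P(x,y) over outcomes with A + B ≥ 4 gives 172/23.
E[A·B | A + B ≥ 4] = (172/23) / (79/92) = 688/79.

688/79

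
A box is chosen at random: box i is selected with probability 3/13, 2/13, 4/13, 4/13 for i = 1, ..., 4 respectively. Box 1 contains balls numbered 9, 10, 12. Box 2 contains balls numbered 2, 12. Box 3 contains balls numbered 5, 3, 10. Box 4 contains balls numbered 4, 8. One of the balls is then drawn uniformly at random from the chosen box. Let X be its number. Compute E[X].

93/13

E[X | box 1] = (9+10+12)/3 = 31/3.
E[X | box 2] = (2+12)/2 = 7.
E[X | box 3] = (5+3+10)/3 = 6.
E[X | box 4] = (4+8)/2 = 6.
By the law of total expectation,
E[X] = (3/13)·(31/3) + (2/13)·(7) + (4/13)·(6) + (4/13)·(6) = 93/13.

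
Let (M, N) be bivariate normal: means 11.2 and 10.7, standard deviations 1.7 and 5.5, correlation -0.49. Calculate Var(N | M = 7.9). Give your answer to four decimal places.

22.9870

For a bivariate normal, Var(N | M=x) = σ_N²(1 − ρ²).
Var(N | M=7.9) = (5.5)²·(1 − (-0.49)²) = 30.25·0.7599 = 22.9870.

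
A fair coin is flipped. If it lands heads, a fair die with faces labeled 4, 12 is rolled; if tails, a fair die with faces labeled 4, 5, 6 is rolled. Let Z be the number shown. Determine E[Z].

E[Z | heads] = (4+12)/2 = 8.
E[Z | tails] = (4+5+6)/3 = 5.
E[Z] = (1/2)·(8) + (1/2)·(5) = 13/2.

13/2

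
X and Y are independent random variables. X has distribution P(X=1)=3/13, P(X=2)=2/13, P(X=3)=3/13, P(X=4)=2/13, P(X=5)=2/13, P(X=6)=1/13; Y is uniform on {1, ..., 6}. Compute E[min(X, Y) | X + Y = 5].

P(X + Y = 5) = 5/39.
Summing min(X,Y)·P(x,y) over outcomes with X + Y = 5 gives 5/26.
E[min(X, Y) | X + Y = 5] = (5/26) / (5/39) = 3/2.

3/2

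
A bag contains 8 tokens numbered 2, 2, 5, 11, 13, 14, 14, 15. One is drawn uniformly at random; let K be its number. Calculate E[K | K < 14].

P(K < 14) = 5/8.
Σ over the event: 2·1/4 + 5·1/8 + 11·1/8 + 13·1/8 = 33/8.
E[K | K < 14] = (33/8) / (5/8) = 33/5.

33/5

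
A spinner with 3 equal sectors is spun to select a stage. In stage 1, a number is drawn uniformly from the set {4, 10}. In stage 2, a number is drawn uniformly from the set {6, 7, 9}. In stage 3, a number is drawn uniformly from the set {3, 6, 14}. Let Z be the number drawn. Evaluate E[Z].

E[Z | stage 1] = (4+10)/2 = 7.
E[Z | stage 2] = (6+7+9)/3 = 22/3.
E[Z | stage 3] = (3+6+14)/3 = 23/3.
By the law of total expectation,
E[Z] = (1/3)·(7) + (1/3)·(22/3) + (1/3)·(23/3) = 22/3.

22/3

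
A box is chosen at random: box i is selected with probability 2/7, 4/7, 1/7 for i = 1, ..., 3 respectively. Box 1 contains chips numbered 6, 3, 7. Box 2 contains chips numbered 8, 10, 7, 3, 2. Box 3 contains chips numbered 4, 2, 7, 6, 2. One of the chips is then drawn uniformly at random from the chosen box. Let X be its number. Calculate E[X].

583/105

E[X | box 1] = (6+3+7)/3 = 16/3.
E[X | box 2] = (8+10+7+3+2)/5 = 6.
E[X | box 3] = (4+2+7+6+2)/5 = 21/5.
E[X] = (2/7)·(16/3) + (4/7)·(6) + (1/7)·(21/5) = 583/105.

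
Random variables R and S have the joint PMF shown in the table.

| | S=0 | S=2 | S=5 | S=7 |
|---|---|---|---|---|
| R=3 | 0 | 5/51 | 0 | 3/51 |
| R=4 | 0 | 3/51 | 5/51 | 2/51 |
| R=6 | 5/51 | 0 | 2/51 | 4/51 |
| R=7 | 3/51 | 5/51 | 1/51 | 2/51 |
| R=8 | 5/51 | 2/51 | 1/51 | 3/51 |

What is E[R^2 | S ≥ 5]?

758/23

P(S ≥ 5) = 23/51.
Summing R^2·P(R=x,S=y) over the conditioning event gives 758/51.
E[R^2 | S ≥ 5] = (758/51) / (23/51) = 758/23.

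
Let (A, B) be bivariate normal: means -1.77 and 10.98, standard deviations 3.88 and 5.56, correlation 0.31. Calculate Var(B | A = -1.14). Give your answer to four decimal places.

For a bivariate normal, Var(B | A=x) = σ_B²(1 − ρ²).
Var(B | A=-1.14) = (5.56)²·(1 − (0.31)²) = 30.9136·0.9039 = 27.9428.

27.9428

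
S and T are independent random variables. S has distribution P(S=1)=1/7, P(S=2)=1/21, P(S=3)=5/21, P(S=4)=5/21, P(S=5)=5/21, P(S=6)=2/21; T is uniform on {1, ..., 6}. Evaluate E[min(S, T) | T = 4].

68/21

P(T = 4) = 1/6.
Summing min(S,T)·P(x,y) over outcomes with T = 4 gives 34/63.
E[min(S, T) | T = 4] = (34/63) / (1/6) = 68/21.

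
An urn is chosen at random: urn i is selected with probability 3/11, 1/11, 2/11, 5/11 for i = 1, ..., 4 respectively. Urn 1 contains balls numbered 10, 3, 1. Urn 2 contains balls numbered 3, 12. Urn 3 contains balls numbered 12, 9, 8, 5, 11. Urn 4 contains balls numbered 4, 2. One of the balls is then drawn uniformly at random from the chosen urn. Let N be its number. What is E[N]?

109/22

E[N | urn 1] = (10+3+1)/3 = 14/3.
E[N | urn 2] = (3+12)/2 = 15/2.
E[N | urn 3] = (12+9+8+5+11)/5 = 9.
E[N | urn 4] = (4+2)/2 = 3.
E[N] = (3/11)·(14/3) + (1/11)·(15/2) + (2/11)·(9) + (5/11)·(3) = 109/22.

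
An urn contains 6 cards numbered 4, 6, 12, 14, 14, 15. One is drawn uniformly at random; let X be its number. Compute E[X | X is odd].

P(X is odd) = 1/6.
Σ over the event: 15·1/6 = 5/2.
E[X | X is odd] = (5/2) / (1/6) = 15.

15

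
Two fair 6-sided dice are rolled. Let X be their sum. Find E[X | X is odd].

7

P(X is odd) = 1/2.
Σ over the event: 3·1/18 + 5·1/9 + 7·1/6 + 9·1/9 + 11·1/18 = 7/2.
E[X | X is odd] = (7/2) / (1/2) = 7.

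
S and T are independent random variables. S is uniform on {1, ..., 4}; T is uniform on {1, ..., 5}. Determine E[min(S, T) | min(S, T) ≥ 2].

8/3

P(min(S, T) ≥ 2) = 3/5.
Summing min(S,T)·P(x,y) over outcomes with min(S, T) ≥ 2 gives 8/5.
E[min(S, T) | min(S, T) ≥ 2] = (8/5) / (3/5) = 8/3.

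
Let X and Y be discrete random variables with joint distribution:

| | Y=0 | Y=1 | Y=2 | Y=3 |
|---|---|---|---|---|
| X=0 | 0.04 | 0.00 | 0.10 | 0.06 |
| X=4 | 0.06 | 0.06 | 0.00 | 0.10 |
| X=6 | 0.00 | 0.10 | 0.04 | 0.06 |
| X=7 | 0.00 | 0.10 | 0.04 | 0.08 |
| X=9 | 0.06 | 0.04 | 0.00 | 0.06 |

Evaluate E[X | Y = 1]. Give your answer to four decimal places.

6.3333

P(Y = 1) = 0.30.
Summing X·P(X=x,Y=y) over the conditioning event gives 1.90.
E[X | Y = 1] = (1.90) / (0.30) = 6.3333.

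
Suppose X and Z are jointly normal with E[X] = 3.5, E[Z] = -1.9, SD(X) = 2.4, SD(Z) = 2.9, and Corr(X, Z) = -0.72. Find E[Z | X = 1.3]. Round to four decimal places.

0.0140

For a bivariate normal, E[Z | X=x] = μ_Z + ρ·(σ_Z/σ_X)·(x − μ_X).
E[Z | X=1.3] = -1.9 + (-0.72)·(2.9/2.4)·(1.3 − (3.5)) = -1.9 + (-0.87)·(-2.2) = 0.0140.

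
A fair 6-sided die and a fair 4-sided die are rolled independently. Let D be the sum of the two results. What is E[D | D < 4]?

P(D < 4) = 1/8.
Σ over the event: 2·1/24 + 3·1/12 = 1/3.
E[D | D < 4] = (1/3) / (1/8) = 8/3.

8/3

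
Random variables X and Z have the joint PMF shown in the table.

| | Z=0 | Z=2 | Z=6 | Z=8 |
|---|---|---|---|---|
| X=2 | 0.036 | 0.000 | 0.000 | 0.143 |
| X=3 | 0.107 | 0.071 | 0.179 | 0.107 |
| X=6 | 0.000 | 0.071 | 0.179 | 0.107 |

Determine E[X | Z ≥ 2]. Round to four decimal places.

4.0828

P(Z ≥ 2) = 0.857.
Σ X·P over the event = 2·(0.143) + 3·(0.071) + 3·(0.179) + 3·(0.107) + 6·(0.071) + 6·(0.179) + 6·(0.107) = 3.499.
E[X | Z ≥ 2] = (3.499) / (0.857) = 4.0828.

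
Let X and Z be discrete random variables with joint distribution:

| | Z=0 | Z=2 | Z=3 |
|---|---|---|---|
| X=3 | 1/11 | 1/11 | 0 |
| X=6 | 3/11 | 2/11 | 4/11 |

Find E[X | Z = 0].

P(Z = 0) = 4/11.
Summing X·P(X=x,Z=y) over the conditioning event gives 21/11.
E[X | Z = 0] = (21/11) / (4/11) = 21/4.

21/4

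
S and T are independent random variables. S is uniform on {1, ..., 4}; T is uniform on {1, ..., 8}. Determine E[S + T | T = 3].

11/2

P(T = 3) = 1/8.
Summing (S+T)·P(x,y) over outcomes with T = 3 gives 11/16.
E[S + T | T = 3] = (11/16) / (1/8) = 11/2.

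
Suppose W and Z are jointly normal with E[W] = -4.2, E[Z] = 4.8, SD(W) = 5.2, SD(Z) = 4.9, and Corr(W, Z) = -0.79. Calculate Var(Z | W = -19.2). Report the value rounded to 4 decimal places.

For a bivariate normal, Var(Z | W=x) = σ_Z²(1 − ρ²).
Var(Z | W=-19.2) = (4.9)²·(1 − (-0.79)²) = 24.01·0.3759 = 9.0254.

9.0254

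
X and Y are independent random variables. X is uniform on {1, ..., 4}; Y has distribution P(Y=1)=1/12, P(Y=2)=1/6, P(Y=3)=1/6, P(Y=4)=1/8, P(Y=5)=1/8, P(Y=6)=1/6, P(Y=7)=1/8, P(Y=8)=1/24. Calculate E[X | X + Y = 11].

P(X + Y = 11) = 1/24.
Summing X·P(x,y) over outcomes with X + Y = 11 gives 5/32.
E[X | X + Y = 11] = (5/32) / (1/24) = 15/4.

15/4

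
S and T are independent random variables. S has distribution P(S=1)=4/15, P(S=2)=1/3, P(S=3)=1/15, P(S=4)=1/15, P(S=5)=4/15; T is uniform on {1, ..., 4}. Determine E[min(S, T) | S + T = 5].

P(S + T = 5) = 11/60.
Summing min(S,T)·P(x,y) over outcomes with S + T = 5 gives 17/60.
E[min(S, T) | S + T = 5] = (17/60) / (11/60) = 17/11.

17/11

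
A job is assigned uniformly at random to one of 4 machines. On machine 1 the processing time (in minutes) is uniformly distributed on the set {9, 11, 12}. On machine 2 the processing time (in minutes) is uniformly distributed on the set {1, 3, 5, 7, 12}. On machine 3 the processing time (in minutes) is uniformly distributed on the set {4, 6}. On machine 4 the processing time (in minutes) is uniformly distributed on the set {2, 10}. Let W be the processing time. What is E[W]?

E[W | machine 1] = (9+11+12)/3 = 32/3.
E[W | machine 2] = (1+3+5+7+12)/5 = 28/5.
E[W | machine 3] = (4+6)/2 = 5.
E[W | machine 4] = (2+10)/2 = 6.
E[W] = (1/4)·(32/3) + (1/4)·(28/5) + (1/4)·(5) + (1/4)·(6) = 409/60.

409/60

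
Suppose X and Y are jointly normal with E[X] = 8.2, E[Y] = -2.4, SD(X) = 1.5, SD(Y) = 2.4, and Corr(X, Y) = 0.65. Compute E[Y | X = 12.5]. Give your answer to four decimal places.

2.0720

For a bivariate normal, E[Y | X=x] = μ_Y + ρ·(σ_Y/σ_X)·(x − μ_X).
E[Y | X=12.5] = -2.4 + (0.65)·(2.4/1.5)·(12.5 − (8.2)) = -2.4 + (1.04)·(4.3) = 2.0720.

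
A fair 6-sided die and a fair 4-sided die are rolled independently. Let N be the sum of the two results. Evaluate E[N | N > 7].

26/3

P(N > 7) = 1/4.
Σ over the event: 8·1/8 + 9·1/12 + 10·1/24 = 13/6.
E[N | N > 7] = (13/6) / (1/4) = 26/3.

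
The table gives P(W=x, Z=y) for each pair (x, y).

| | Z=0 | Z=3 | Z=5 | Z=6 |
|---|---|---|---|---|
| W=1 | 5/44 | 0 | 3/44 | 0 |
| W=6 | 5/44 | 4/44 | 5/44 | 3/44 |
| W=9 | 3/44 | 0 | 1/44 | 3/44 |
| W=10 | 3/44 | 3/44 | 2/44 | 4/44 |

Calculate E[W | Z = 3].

54/7

P(Z = 3) = 7/44.
Σ W·P over the event = 6·(4/44) + 10·(3/44) = 27/22.
E[W | Z = 3] = (27/22) / (7/44) = 54/7.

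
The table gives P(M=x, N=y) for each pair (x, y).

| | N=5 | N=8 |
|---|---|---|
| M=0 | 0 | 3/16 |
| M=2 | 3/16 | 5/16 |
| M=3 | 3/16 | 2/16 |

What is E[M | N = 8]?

P(N = 8) = 5/8.
Summing M·P(M=x,N=y) over the conditioning event gives 1.
E[M | N = 8] = (1) / (5/8) = 8/5.

8/5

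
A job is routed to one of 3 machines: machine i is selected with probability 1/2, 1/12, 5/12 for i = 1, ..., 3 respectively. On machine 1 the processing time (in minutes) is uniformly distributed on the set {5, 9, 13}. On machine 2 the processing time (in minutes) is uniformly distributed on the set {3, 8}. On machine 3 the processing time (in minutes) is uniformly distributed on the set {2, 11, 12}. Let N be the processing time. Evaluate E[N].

E[N | machine 1] = (5+9+13)/3 = 9.
E[N | machine 2] = (3+8)/2 = 11/2.
E[N | machine 3] = (2+11+12)/3 = 25/3.
E[N] = (1/2)·(9) + (1/12)·(11/2) + (5/12)·(25/3) = 607/72.

607/72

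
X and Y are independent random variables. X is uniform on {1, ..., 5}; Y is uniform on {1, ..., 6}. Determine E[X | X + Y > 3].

P(X + Y > 3) = 9/10.
Summing X·P(x,y) over outcomes with X + Y > 3 gives 43/15.
E[X | X + Y > 3] = (43/15) / (9/10) = 86/27.

86/27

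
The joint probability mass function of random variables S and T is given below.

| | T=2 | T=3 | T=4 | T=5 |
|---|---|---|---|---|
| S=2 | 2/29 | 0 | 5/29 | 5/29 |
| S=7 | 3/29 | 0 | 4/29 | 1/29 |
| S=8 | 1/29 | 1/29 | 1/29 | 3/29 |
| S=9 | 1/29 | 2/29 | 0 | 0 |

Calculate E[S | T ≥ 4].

P(T ≥ 4) = 19/29.
Σ S·P over the event = 2·(5/29) + 2·(5/29) + 7·(4/29) + 7·(1/29) + 8·(1/29) + 8·(3/29) = 3.
E[S | T ≥ 4] = (3) / (19/29) = 87/19.

87/19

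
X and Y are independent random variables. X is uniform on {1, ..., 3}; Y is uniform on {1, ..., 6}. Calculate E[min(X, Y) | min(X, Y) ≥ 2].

Outcomes with min(X, Y) ≥ 2: (2,2), (2,3), (2,4), (2,5), (2,6), (3,2), (3,3), (3,4), (3,5), (3,6), each with probability 1/18.
E[min(X, Y) | min(X, Y) ≥ 2] = (2 + 2 + 2 + 2 + 2 + 2 + 3 + 3 + 3 + 3) / 10 = 12/5.

12/5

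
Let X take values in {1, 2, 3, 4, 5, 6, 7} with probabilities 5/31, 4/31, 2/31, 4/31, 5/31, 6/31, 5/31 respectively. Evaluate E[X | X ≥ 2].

P(X ≥ 2) = 26/31.
Σ over the event: 2·4/31 + 3·2/31 + 4·4/31 + 5·5/31 + 6·6/31 + 7·5/31 = 126/31.
E[X | X ≥ 2] = (126/31) / (26/31) = 63/13.

63/13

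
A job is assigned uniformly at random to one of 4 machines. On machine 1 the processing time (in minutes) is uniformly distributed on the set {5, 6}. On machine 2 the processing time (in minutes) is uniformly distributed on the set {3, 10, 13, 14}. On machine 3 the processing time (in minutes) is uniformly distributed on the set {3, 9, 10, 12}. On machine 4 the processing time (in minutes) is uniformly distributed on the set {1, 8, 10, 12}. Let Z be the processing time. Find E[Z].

127/16

E[Z | machine 1] = (5+6)/2 = 11/2.
E[Z | machine 2] = (3+10+13+14)/4 = 10.
E[Z | machine 3] = (3+9+10+12)/4 = 17/2.
E[Z | machine 4] = (1+8+10+12)/4 = 31/4.
By the law of total expectation,
E[Z] = (1/4)·(11/2) + (1/4)·(10) + (1/4)·(17/2) + (1/4)·(31/4) = 127/16.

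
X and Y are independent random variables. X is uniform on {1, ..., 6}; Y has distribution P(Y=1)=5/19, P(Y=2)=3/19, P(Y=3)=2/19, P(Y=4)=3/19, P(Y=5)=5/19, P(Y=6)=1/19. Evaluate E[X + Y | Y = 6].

19/2

P(Y = 6) = 1/19.
Summing (X+Y)·P(x,y) over outcomes with Y = 6 gives 1/2.
E[X + Y | Y = 6] = (1/2) / (1/19) = 19/2.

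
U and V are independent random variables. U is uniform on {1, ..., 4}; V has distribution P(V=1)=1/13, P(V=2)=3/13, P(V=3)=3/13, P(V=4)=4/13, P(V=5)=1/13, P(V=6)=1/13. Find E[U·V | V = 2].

P(V = 2) = 3/13.
Summing UV·P(x,y) over outcomes with V = 2 gives 15/13.
E[U·V | V = 2] = (15/13) / (3/13) = 5.

5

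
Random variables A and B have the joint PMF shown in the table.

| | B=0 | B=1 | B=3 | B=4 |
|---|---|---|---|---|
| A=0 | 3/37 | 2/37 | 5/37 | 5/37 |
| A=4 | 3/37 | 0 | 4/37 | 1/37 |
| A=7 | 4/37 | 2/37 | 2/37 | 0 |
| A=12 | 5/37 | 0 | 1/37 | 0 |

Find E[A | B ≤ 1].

P(B ≤ 1) = 19/37.
Σ A·P over the event = 0·(3/37) + 0·(2/37) + 4·(3/37) + 7·(4/37) + 7·(2/37) + 12·(5/37) = 114/37.
E[A | B ≤ 1] = (114/37) / (19/37) = 6.

6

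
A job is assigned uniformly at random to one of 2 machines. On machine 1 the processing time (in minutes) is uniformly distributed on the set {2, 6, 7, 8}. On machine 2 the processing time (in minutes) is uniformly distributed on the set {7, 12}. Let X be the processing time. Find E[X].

E[X | machine 1] = (2+6+7+8)/4 = 23/4.
E[X | machine 2] = (7+12)/2 = 19/2.
E[X] = (1/2)·(23/4) + (1/2)·(19/2) = 61/8.

61/8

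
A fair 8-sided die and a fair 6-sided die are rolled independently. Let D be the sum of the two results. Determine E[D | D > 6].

P(D > 6) = 11/16.
Σ over the event: 7·1/8 + 8·1/8 + 9·1/8 + 10·5/48 + 11·1/12 + 12·1/16 + 13·1/24 + 14·1/48 = 157/24.
E[D | D > 6] = (157/24) / (11/16) = 314/33.

314/33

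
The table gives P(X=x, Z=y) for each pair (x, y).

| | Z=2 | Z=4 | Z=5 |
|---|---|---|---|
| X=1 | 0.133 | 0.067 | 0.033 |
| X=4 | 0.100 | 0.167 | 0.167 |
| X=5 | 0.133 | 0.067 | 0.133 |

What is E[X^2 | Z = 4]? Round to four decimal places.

P(Z = 4) = 0.301.
Σ X^2·P over the event = 1·(0.067) + 16·(0.167) + 25·(0.067) = 4.414.
E[X^2 | Z = 4] = (4.414) / (0.301) = 14.6645.

14.6645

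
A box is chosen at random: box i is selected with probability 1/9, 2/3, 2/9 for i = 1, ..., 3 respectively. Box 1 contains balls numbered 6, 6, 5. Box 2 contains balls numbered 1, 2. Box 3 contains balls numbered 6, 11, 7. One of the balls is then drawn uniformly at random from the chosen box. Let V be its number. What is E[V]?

E[V | box 1] = (6+6+5)/3 = 17/3.
E[V | box 2] = (1+2)/2 = 3/2.
E[V | box 3] = (6+11+7)/3 = 8.
E[V] = (1/9)·(17/3) + (2/3)·(3/2) + (2/9)·(8) = 92/27.

92/27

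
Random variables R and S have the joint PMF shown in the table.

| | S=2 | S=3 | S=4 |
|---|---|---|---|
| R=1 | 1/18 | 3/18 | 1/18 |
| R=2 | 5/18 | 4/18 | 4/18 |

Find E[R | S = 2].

P(S = 2) = 1/3.
Σ R·P over the event = 1·(1/18) + 2·(5/18) = 11/18.
E[R | S = 2] = (11/18) / (1/3) = 11/6.

11/6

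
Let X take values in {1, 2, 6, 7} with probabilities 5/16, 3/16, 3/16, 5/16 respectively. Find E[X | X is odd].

4

P(X is odd) = 5/8.
Σ over the event: 1·5/16 + 7·5/16 = 5/2.
E[X | X is odd] = (5/2) / (5/8) = 4.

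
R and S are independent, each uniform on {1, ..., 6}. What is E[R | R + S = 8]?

Outcomes with R + S = 8: (2,6), (3,5), (4,4), (5,3), (6,2), each with probability 1/36.
E[R | R + S = 8] = (2 + 3 + 4 + 5 + 6) / 5 = 4.

4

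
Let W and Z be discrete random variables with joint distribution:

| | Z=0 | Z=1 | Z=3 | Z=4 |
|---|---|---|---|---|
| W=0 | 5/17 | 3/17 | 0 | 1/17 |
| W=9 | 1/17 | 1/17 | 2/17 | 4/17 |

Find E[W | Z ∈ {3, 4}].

P(Z ∈ {3, 4}) = 7/17.
Σ W·P over the event = 0·(1/17) + 9·(2/17) + 9·(4/17) = 54/17.
E[W | Z ∈ {3, 4}] = (54/17) / (7/17) = 54/7.

54/7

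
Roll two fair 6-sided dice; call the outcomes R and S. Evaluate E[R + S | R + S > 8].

Outcomes with R + S > 8: (3,6), (4,5), (4,6), (5,4), (5,5), (5,6), (6,3), (6,4), (6,5), (6,6), each with probability 1/36.
E[R + S | R + S > 8] = (9 + 9 + 10 + 9 + 10 + 11 + 9 + 10 + 11 + 12) / 10 = 10.

10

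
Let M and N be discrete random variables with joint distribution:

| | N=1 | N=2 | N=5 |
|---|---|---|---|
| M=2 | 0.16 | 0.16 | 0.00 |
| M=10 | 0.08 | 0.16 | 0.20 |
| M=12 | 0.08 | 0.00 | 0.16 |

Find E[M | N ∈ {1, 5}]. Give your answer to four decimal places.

P(N ∈ {1, 5}) = 0.68.
Σ M·P over the event = 2·(0.16) + 10·(0.08) + 10·(0.20) + 12·(0.08) + 12·(0.16) = 6.00.
E[M | N ∈ {1, 5}] = (6.00) / (0.68) = 8.8235.

8.8235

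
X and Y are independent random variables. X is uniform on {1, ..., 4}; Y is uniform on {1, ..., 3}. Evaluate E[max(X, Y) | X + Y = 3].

Outcomes with X + Y = 3: (1,2), (2,1), each with probability 1/12.
E[max(X, Y) | X + Y = 3] = (2 + 2) / 2 = 2.

2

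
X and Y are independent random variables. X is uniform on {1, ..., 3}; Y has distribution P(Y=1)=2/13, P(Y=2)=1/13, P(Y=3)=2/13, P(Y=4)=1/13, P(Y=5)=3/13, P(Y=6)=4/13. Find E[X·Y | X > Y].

16/5

P(X > Y) = 5/39.
Summing XY·P(x,y) over outcomes with X > Y gives 16/39.
E[X·Y | X > Y] = (16/39) / (5/39) = 16/5.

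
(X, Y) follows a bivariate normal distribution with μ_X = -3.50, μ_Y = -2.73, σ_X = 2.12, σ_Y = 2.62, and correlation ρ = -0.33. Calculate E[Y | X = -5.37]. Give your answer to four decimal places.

-1.9674

For a bivariate normal, E[Y | X=x] = μ_Y + ρ·(σ_Y/σ_X)·(x − μ_X).
E[Y | X=-5.37] = -2.73 + (-0.33)·(2.62/2.12)·(-5.37 − (-3.50)) = -2.73 + (-0.40783)·(-1.87) = -1.9674.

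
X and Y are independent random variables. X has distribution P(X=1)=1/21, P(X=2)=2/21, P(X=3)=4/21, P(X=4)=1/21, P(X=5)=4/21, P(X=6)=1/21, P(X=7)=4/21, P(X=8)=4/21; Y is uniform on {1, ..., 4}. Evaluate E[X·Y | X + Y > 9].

P(X + Y > 9) = 1/4.
Summing XY·P(x,y) over outcomes with X + Y > 9 gives 127/21.
E[X·Y | X + Y > 9] = (127/21) / (1/4) = 508/21.

508/21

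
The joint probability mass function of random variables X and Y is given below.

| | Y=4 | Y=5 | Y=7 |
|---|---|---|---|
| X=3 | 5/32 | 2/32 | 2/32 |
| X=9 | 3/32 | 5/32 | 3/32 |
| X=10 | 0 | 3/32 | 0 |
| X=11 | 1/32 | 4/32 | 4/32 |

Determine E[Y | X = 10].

5

P(X = 10) = 3/32.
Summing Y·P(X=x,Y=y) over the conditioning event gives 15/32.
E[Y | X = 10] = (15/32) / (3/32) = 5.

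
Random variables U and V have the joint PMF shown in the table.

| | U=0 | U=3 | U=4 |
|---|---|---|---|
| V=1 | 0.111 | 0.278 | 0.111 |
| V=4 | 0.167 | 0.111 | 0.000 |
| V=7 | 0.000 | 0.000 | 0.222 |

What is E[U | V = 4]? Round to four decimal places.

1.1978

P(V = 4) = 0.278.
Σ U·P over the event = 0·(0.167) + 3·(0.111) = 0.333.
E[U | V = 4] = (0.333) / (0.278) = 1.1978.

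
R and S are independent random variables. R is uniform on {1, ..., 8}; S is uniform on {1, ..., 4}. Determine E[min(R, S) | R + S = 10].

3

P(R + S = 10) = 3/32.
Summing min(R,S)·P(x,y) over outcomes with R + S = 10 gives 9/32.
E[min(R, S) | R + S = 10] = (9/32) / (3/32) = 3.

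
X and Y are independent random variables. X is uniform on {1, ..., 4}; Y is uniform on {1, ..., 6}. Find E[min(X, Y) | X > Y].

Outcomes with X > Y: (2,1), (3,1), (3,2), (4,1), (4,2), (4,3), each with probability 1/24.
E[min(X, Y) | X > Y] = (1 + 1 + 2 + 1 + 2 + 3) / 6 = 5/3.

5/3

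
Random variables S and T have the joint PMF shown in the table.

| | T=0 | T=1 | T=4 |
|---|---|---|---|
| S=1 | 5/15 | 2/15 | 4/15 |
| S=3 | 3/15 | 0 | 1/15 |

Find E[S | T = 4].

7/5

P(T = 4) = 1/3.
Σ S·P over the event = 1·(4/15) + 3·(1/15) = 7/15.
E[S | T = 4] = (7/15) / (1/3) = 7/5.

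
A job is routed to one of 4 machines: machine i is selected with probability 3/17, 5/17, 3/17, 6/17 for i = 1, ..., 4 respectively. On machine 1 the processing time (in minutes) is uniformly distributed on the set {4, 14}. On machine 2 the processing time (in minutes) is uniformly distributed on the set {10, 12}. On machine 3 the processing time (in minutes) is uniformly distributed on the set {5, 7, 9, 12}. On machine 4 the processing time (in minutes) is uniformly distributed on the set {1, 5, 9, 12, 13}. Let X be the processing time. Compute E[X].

E[X | machine 1] = (4+14)/2 = 9.
E[X | machine 2] = (10+12)/2 = 11.
E[X | machine 3] = (5+7+9+12)/4 = 33/4.
E[X | machine 4] = (1+5+9+12+13)/5 = 8.
E[X] = (3/17)·(9) + (5/17)·(11) + (3/17)·(33/4) + (6/17)·(8) = 619/68.

619/68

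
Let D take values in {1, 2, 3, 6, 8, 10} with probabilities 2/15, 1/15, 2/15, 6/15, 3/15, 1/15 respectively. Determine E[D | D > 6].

17/2

P(D > 6) = 4/15.
Σ over the event: 8·1/5 + 10·1/15 = 34/15.
E[D | D > 6] = (34/15) / (4/15) = 17/2.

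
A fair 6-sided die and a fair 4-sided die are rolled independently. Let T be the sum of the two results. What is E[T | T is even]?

P(T is even) = 1/2.
Σ over the event: 2·1/24 + 4·1/8 + 6·1/6 + 8·1/8 + 10·1/24 = 3.
E[T | T is even] = (3) / (1/2) = 6.

6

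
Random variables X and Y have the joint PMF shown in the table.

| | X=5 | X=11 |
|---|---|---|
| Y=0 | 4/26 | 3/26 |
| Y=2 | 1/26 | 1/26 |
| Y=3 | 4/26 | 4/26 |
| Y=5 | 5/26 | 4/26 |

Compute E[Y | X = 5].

39/14

P(X = 5) = 7/13.
Summing Y·P(X=x,Y=y) over the conditioning event gives 3/2.
E[Y | X = 5] = (3/2) / (7/13) = 39/14.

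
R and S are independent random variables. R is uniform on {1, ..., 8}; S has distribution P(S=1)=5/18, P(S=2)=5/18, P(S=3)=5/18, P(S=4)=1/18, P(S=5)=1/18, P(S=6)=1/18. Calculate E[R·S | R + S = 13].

P(R + S = 13) = 1/72.
Summing RS·P(x,y) over outcomes with R + S = 13 gives 41/72.
E[R·S | R + S = 13] = (41/72) / (1/72) = 41.

41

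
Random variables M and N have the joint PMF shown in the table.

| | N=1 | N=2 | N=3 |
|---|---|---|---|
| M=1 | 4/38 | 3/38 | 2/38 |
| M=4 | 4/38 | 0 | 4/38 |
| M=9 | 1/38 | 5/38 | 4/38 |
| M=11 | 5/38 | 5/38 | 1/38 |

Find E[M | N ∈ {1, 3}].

149/25

P(N ∈ {1, 3}) = 25/38.
Summing M·P(M=x,N=y) over the conditioning event gives 149/38.
E[M | N ∈ {1, 3}] = (149/38) / (25/38) = 149/25.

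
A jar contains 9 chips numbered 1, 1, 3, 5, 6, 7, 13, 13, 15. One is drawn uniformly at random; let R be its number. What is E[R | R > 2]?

P(R > 2) = 7/9.
Σ over the event: 3·1/9 + 5·1/9 + 6·1/9 + 7·1/9 + 13·2/9 + 15·1/9 = 62/9.
E[R | R > 2] = (62/9) / (7/9) = 62/7.

62/7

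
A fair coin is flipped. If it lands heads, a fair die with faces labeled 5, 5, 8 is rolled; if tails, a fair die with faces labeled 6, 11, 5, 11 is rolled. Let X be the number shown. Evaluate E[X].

E[X | heads] = (5+5+8)/3 = 6.
E[X | tails] = (6+11+5+11)/4 = 33/4.
E[X] = (1/2)·(6) + (1/2)·(33/4) = 57/8.

57/8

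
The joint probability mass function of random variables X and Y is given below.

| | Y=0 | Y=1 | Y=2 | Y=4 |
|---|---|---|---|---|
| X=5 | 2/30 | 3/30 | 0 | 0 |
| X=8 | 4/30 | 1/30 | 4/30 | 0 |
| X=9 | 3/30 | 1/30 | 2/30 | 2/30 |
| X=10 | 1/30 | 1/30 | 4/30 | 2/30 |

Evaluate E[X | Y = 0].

79/10

P(Y = 0) = 1/3.
Σ X·P over the event = 5·(2/30) + 8·(4/30) + 9·(3/30) + 10·(1/30) = 79/30.
E[X | Y = 0] = (79/30) / (1/3) = 79/10.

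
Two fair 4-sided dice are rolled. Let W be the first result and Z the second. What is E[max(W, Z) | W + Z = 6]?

11/3

Outcomes with W + Z = 6: (2,4), (3,3), (4,2), each with probability 1/16.
E[max(W, Z) | W + Z = 6] = (4 + 3 + 4) / 3 = 11/3.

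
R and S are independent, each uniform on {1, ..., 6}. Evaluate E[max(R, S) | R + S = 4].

Outcomes with R + S = 4: (1,3), (2,2), (3,1), each with probability 1/36.
E[max(R, S) | R + S = 4] = (3 + 2 + 3) / 3 = 8/3.

8/3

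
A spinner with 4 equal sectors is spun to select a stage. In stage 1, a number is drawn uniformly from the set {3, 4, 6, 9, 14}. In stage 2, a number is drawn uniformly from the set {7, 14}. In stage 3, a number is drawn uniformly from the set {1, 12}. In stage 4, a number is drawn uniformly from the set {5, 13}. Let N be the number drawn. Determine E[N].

83/10

E[N | stage 1] = (3+4+6+9+14)/5 = 36/5.
E[N | stage 2] = (7+14)/2 = 21/2.
E[N | stage 3] = (1+12)/2 = 13/2.
E[N | stage 4] = (5+13)/2 = 9.
E[N] = (1/4)·(36/5) + (1/4)·(21/2) + (1/4)·(13/2) + (1/4)·(9) = 83/10.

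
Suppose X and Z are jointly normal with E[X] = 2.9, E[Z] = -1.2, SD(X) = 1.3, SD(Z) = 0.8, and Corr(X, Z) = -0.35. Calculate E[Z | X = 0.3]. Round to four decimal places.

-0.6400

The regression of Z on X has slope ρ·σ_Z/σ_X and passes through (μ_X, μ_Z).
E[Z | X=0.3] = -1.2 + (-0.35)·(0.8/1.3)·(0.3 − (2.9)) = -1.2 + (-0.21538)·(-2.6) = -0.6400.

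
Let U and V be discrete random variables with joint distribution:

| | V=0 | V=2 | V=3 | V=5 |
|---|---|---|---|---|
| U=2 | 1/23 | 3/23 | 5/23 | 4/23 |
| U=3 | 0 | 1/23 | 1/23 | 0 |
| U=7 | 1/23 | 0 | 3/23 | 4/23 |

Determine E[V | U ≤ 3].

P(U ≤ 3) = 15/23.
Σ V·P over the event = 0·(1/23) + 2·(3/23) + 3·(5/23) + 5·(4/23) + 2·(1/23) + 3·(1/23) = 2.
E[V | U ≤ 3] = (2) / (15/23) = 46/15.

46/15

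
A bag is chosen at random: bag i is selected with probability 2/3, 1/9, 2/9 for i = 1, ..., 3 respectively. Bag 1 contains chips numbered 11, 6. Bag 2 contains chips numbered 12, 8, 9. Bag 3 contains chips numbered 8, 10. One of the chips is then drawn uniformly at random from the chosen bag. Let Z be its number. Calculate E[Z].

E[Z | bag 1] = (11+6)/2 = 17/2.
E[Z | bag 2] = (12+8+9)/3 = 29/3.
E[Z | bag 3] = (8+10)/2 = 9.
By the law of total expectation,
E[Z] = (2/3)·(17/2) + (1/9)·(29/3) + (2/9)·(9) = 236/27.

236/27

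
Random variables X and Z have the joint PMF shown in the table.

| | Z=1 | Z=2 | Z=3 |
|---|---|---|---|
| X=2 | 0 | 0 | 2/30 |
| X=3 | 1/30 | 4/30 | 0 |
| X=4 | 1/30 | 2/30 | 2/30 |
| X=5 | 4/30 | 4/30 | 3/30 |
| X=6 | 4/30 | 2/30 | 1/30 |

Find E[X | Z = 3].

P(Z = 3) = 4/15.
Σ X·P over the event = 2·(2/30) + 4·(2/30) + 5·(3/30) + 6·(1/30) = 11/10.
E[X | Z = 3] = (11/10) / (4/15) = 33/8.

33/8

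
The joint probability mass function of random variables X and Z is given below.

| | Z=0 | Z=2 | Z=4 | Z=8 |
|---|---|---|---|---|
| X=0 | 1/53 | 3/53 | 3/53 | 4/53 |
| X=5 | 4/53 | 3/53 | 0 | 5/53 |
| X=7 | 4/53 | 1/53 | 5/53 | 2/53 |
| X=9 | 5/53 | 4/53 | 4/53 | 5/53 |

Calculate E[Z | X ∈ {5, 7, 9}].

P(X ∈ {5, 7, 9}) = 42/53.
Summing Z·P(X=x,Z=y) over the conditioning event gives 148/53.
E[Z | X ∈ {5, 7, 9}] = (148/53) / (42/53) = 74/21.

74/21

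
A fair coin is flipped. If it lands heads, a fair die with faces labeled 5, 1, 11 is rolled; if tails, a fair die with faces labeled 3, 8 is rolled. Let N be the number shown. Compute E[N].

E[N | heads] = (5+1+11)/3 = 17/3.
E[N | tails] = (3+8)/2 = 11/2.
By the law of total expectation,
E[N] = (1/2)·(17/3) + (1/2)·(11/2) = 67/12.

67/12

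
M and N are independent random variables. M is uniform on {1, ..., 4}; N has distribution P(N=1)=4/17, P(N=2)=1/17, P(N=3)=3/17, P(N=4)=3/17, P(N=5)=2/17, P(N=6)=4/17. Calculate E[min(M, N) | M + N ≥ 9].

P(M + N ≥ 9) = 5/34.
Summing min(M,N)·P(x,y) over outcomes with M + N ≥ 9 gives 9/17.
E[min(M, N) | M + N ≥ 9] = (9/17) / (5/34) = 18/5.

18/5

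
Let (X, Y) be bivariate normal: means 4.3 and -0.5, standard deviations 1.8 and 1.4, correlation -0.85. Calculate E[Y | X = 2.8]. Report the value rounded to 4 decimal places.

The regression of Y on X has slope ρ·σ_Y/σ_X and passes through (μ_X, μ_Y).
E[Y | X=2.8] = -0.5 + (-0.85)·(1.4/1.8)·(2.8 − (4.3)) = -0.5 + (-0.66111)·(-1.5) = 0.4917.

0.4917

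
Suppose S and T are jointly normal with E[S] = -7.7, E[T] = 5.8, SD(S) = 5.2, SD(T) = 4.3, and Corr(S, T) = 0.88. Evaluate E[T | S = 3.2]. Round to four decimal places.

E[T | S=x] = μ_T + ρ(σ_T/σ_S)(x − μ_S) for jointly normal variables.
E[T | S=3.2] = 5.8 + (0.88)·(4.3/5.2)·(3.2 − (-7.7)) = 5.8 + (0.72769)·(10.9) = 13.7318.

13.7318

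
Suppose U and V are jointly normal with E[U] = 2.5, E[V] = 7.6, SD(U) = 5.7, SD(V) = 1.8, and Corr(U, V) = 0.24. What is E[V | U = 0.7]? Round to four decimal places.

7.4636

E[V | U=x] = μ_V + ρ(σ_V/σ_U)(x − μ_U) for jointly normal variables.
E[V | U=0.7] = 7.6 + (0.24)·(1.8/5.7)·(0.7 − (2.5)) = 7.6 + (0.075789)·(-1.8) = 7.4636.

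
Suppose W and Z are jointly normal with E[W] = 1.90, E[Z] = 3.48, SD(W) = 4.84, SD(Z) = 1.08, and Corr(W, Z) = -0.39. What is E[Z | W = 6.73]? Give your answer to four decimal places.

The regression of Z on W has slope ρ·σ_Z/σ_W and passes through (μ_W, μ_Z).
E[Z | W=6.73] = 3.48 + (-0.39)·(1.08/4.84)·(6.73 − (1.90)) = 3.48 + (-0.087025)·(4.83) = 3.0597.

3.0597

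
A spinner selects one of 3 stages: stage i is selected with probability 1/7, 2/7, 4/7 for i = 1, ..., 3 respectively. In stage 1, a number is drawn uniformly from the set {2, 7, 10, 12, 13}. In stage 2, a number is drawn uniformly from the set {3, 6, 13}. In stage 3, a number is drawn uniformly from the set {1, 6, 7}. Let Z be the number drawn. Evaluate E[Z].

E[Z | stage 1] = (2+7+10+12+13)/5 = 44/5.
E[Z | stage 2] = (3+6+13)/3 = 22/3.
E[Z | stage 3] = (1+6+7)/3 = 14/3.
E[Z] = (1/7)·(44/5) + (2/7)·(22/3) + (4/7)·(14/3) = 632/105.

632/105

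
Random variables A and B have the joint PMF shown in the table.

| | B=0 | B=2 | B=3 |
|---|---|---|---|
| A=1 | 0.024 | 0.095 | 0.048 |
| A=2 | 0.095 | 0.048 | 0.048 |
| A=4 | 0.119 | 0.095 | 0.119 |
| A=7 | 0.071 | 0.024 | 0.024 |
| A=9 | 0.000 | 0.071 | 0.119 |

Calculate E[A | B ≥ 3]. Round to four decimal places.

P(B ≥ 3) = 0.358.
Σ A·P over the event = 1·(0.048) + 2·(0.048) + 4·(0.119) + 7·(0.024) + 9·(0.119) = 1.859.
E[A | B ≥ 3] = (1.859) / (0.358) = 5.1927.

5.1927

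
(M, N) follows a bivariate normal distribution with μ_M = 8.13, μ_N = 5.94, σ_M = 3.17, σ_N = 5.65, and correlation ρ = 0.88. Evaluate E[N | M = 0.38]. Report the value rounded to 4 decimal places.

The regression of N on M has slope ρ·σ_N/σ_M and passes through (μ_M, μ_N).
E[N | M=0.38] = 5.94 + (0.88)·(5.65/3.17)·(0.38 − (8.13)) = 5.94 + (1.56845)·(-7.75) = -6.2155.

-6.2155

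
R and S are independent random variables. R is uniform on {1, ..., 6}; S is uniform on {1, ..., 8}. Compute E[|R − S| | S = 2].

Outcomes with S = 2: (1,2), (2,2), (3,2), (4,2), (5,2), (6,2), each with probability 1/48.
E[|R − S| | S = 2] = (1 + 0 + 1 + 2 + 3 + 4) / 6 = 11/6.

11/6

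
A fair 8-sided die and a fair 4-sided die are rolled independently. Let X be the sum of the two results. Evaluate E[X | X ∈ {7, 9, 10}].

P(X ∈ {7, 9, 10}) = 11/32.
Σ over the event: 7·1/8 + 9·1/8 + 10·3/32 = 47/16.
E[X | X ∈ {7, 9, 10}] = (47/16) / (11/32) = 94/11.

94/11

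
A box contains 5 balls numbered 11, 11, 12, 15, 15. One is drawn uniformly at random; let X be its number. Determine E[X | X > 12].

15

P(X > 12) = 2/5.
Σ over the event: 15·2/5 = 6.
E[X | X > 12] = (6) / (2/5) = 15.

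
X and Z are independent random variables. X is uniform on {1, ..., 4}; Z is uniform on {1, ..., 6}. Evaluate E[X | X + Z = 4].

2

P(X + Z = 4) = 1/8.
Summing X·P(x,y) over outcomes with X + Z = 4 gives 1/4.
E[X | X + Z = 4] = (1/4) / (1/8) = 2.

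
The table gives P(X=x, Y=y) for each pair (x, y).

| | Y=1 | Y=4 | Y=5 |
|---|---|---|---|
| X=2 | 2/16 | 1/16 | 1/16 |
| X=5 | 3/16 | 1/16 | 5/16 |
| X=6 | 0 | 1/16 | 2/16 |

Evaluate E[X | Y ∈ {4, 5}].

P(Y ∈ {4, 5}) = 11/16.
Summing X·P(X=x,Y=y) over the conditioning event gives 13/4.
E[X | Y ∈ {4, 5}] = (13/4) / (11/16) = 52/11.

52/11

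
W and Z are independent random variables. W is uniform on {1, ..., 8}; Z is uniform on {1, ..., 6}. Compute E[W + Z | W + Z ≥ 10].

34/3

P(W + Z ≥ 10) = 5/16.
Summing (W+Z)·P(x,y) over outcomes with W + Z ≥ 10 gives 85/24.
E[W + Z | W + Z ≥ 10] = (85/24) / (5/16) = 34/3.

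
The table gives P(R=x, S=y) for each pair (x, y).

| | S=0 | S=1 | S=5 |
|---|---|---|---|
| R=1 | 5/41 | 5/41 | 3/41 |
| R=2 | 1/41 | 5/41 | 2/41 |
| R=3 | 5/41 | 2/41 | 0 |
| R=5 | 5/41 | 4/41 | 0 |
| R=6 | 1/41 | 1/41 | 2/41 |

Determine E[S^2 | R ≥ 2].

P(R ≥ 2) = 28/41.
Summing S^2·P(R=x,S=y) over the conditioning event gives 112/41.
E[S^2 | R ≥ 2] = (112/41) / (28/41) = 4.

4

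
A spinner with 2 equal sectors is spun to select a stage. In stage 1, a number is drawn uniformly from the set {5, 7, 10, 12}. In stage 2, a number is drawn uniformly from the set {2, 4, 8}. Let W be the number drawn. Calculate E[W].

79/12

E[W | stage 1] = (5+7+10+12)/4 = 17/2.
E[W | stage 2] = (2+4+8)/3 = 14/3.
E[W] = (1/2)·(17/2) + (1/2)·(14/3) = 79/12.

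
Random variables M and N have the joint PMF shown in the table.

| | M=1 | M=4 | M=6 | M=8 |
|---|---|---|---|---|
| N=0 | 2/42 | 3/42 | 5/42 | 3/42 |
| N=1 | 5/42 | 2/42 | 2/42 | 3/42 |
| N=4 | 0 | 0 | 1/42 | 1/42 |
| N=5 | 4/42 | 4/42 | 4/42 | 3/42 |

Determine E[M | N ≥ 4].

P(N ≥ 4) = 17/42.
Σ M·P over the event = 1·(4/42) + 4·(4/42) + 6·(1/42) + 6·(4/42) + 8·(1/42) + 8·(3/42) = 41/21.
E[M | N ≥ 4] = (41/21) / (17/42) = 82/17.

82/17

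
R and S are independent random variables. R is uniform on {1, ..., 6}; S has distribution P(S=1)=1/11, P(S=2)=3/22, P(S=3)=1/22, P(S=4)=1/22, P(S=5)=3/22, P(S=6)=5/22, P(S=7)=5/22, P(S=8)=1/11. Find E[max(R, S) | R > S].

23/5

P(R > S) = 5/22.
Summing max(R,S)·P(x,y) over outcomes with R > S gives 23/22.
E[max(R, S) | R > S] = (23/22) / (5/22) = 23/5.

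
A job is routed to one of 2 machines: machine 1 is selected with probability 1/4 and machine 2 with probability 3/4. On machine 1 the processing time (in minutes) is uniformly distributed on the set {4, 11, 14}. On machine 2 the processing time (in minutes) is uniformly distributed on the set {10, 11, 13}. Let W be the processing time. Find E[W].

E[W | machine 1] = (4+11+14)/3 = 29/3.
E[W | machine 2] = (10+11+13)/3 = 34/3.
E[W] = (1/4)·(29/3) + (3/4)·(34/3) = 131/12.

131/12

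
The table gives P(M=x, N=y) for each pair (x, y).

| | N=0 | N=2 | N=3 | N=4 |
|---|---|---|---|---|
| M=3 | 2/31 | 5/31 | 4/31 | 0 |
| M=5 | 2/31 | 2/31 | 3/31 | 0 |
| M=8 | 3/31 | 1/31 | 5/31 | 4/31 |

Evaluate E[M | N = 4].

P(N = 4) = 4/31.
Σ M·P over the event = 8·(4/31) = 32/31.
E[M | N = 4] = (32/31) / (4/31) = 8.

8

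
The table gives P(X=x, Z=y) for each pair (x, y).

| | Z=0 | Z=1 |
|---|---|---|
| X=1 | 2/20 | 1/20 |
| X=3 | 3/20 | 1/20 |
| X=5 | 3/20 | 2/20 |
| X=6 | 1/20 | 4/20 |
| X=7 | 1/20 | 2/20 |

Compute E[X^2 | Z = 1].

151/5

P(Z = 1) = 1/2.
Σ X^2·P over the event = 1·(1/20) + 9·(1/20) + 25·(2/20) + 36·(4/20) + 49·(2/20) = 151/10.
E[X^2 | Z = 1] = (151/10) / (1/2) = 151/5.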